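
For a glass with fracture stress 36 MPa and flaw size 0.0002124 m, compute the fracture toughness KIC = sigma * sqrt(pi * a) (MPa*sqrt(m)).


Fracture toughness: KIC = sigma * sqrt(pi * a)
  pi * a = pi * 0.0002124 = 0.000667274
  sqrt(pi * a) = 0.025832
  KIC = 36 * 0.025832 = 0.93 MPa*sqrt(m)

0.93 MPa*sqrt(m)


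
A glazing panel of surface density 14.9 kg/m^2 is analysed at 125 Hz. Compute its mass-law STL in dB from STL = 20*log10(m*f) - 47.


Mass law: STL = 20 * log10(m * f) - 47
  m * f = 14.9 * 125 = 1862.5
  log10(1862.5) = 3.2701
  STL = 20 * 3.2701 - 47 = 65.402 - 47 = 18.4 dB

18.4 dB


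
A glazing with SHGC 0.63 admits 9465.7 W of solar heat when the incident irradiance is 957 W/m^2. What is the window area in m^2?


Rearrange Q = Area * SHGC * Irradiance:
  Area = Q / (SHGC * Irradiance)
  Area = 9465.7 / (0.63 * 957) = 15.7 m^2

15.7 m^2


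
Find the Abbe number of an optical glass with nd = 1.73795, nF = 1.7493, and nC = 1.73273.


Abbe number formula: Vd = (nd - 1) / (nF - nC)
  nd - 1 = 1.73795 - 1 = 0.73795
  nF - nC = 1.7493 - 1.73273 = 0.01657
  Vd = 0.73795 / 0.01657 = 44.54

44.54


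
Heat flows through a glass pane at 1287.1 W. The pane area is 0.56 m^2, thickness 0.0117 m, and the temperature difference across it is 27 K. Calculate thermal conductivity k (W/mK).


Fourier's law rearranged: k = Q * t / (A * dT)
  Numerator = 1287.1 * 0.0117 = 15.05907
  Denominator = 0.56 * 27 = 15.12
  k = 15.05907 / 15.12 = 0.996 W/mK

0.996 W/mK


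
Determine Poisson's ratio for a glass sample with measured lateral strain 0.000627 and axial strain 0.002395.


Poisson's ratio: nu = lateral strain / axial strain
  nu = 0.000627 / 0.002395 = 0.2618

0.2618


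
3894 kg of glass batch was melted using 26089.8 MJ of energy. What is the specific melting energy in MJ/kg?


Rearrange E = m * s for s:
  s = E / m
  s = 26089.8 / 3894 = 6.7 MJ/kg

6.7 MJ/kg


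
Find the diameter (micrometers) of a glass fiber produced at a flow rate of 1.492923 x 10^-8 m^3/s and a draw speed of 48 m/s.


Cross-sectional area from continuity:
  A = Q / v = 1.492923 x 10^-8 / 48 = 3.110256 x 10^-10 m^2
Diameter from circular cross-section:
  d = sqrt(4A / pi) * 10^6 (m -> um)
  d = sqrt(4 * 3.110256 x 10^-10 / pi) * 10^6 = 19.9 um

19.9 um


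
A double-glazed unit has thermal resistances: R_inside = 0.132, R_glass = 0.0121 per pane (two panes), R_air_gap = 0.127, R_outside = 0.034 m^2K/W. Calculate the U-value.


Total thermal resistance (series):
  R_total = R_in + R_glass + R_air + R_glass + R_out
  R_total = 0.132 + 0.0121 + 0.127 + 0.0121 + 0.034 = 0.3172 m^2K/W
U-value = 1 / R_total = 1 / 0.3172 = 3.153 W/m^2K

3.153 W/m^2K


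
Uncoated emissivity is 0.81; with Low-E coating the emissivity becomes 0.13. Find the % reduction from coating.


Percentage reduction = (1 - coated/uncoated) * 100
  Ratio = 0.13 / 0.81 = 0.1605
  Reduction = (1 - 0.1605) * 100 = 84.0%

84.0%


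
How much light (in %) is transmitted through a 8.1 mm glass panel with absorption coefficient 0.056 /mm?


Beer-Lambert law: T = exp(-alpha * thickness)
  exponent = -0.056 * 8.1 = -0.4536
  T = exp(-0.4536) = 0.6353
  Percentage = 0.6353 * 100 = 63.53%

63.53%


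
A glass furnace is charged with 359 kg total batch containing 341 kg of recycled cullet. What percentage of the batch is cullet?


Cullet ratio = (cullet mass / total batch mass) * 100
  Ratio = 341 / 359 * 100 = 94.99%

94.99%


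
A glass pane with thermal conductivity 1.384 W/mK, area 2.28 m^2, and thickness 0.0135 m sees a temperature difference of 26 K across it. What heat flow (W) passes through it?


Fourier's law: Q = k * A * dT / t
  Q = 1.384 * 2.28 * 26 / 0.0135
  Q = 82.04352 / 0.0135 = 6077.3 W

6077.3 W


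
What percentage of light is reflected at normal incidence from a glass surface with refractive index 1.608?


Fresnel reflectance at normal incidence:
  R = ((n - 1)/(n + 1))^2
  (n - 1)/(n + 1) = (1.608 - 1)/(1.608 + 1) = 0.233129
  R = 0.233129^2 = 0.0543491
  R(%) = 0.0543491 * 100 = 5.435%

5.435%


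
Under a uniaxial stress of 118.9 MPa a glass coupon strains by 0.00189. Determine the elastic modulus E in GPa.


Young's modulus: E = stress / strain
  E = 118.9 MPa / 0.00189 = 62910.05 MPa
Convert to GPa: 62910.05 / 1000 = 62.91 GPa

62.91 GPa


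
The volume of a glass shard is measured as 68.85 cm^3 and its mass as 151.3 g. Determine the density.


Use the definition of density:
  rho = mass / volume
  rho = 151.3 / 68.85 = 2.198 g/cm^3

2.198 g/cm^3


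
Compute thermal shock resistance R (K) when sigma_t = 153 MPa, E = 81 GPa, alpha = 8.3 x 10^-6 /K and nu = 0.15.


Thermal shock resistance: R = sigma * (1 - nu) / (E * alpha)
  Numerator = 153 * (1 - 0.15) = 130.05
  Denominator = 81 * 1000 * (8.3 x 10^-6) = 0.6723
  R = 130.05 / 0.6723 = 193.4 K

193.4 K


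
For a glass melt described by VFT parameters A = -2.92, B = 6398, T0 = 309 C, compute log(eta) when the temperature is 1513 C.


VFT equation: log(eta) = A + B / (T - T0)
  T - T0 = 1513 - 309 = 1204
  B / (T - T0) = 6398 / 1204 = 5.314
  log(eta) = -2.92 + 5.314 = 2.394

2.394


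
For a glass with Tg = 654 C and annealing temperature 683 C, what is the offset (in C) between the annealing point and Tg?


Offset = T_anneal - Tg:
  offset = 683 - 654 = 29 C

29 C


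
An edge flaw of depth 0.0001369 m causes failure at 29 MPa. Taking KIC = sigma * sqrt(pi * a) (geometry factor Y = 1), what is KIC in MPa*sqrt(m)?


Fracture toughness: KIC = sigma * sqrt(pi * a)
  pi * a = pi * 0.0001369 = 0.000430084
  sqrt(pi * a) = 0.020738
  KIC = 29 * 0.020738 = 0.601 MPa*sqrt(m)

0.601 MPa*sqrt(m)


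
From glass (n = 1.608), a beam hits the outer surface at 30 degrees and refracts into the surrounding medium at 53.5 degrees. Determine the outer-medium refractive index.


Apply Snell's law: n1 * sin(theta1) = n2 * sin(theta2)
  n2 = n1 * sin(theta1) / sin(theta2)
  sin(30) = 0.5
  sin(53.5) = 0.803857
  n2 = 1.608 * 0.5 / 0.803857 = 1.0002

1.0002


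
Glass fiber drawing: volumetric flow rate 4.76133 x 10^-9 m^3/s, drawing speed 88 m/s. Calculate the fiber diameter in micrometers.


Cross-sectional area from continuity:
  A = Q / v = 4.76133 x 10^-9 / 88 = 5.410602 x 10^-11 m^2
Diameter from circular cross-section:
  d = sqrt(4A / pi) * 10^6 (m -> um)
  d = sqrt(4 * 5.410602 x 10^-11 / pi) * 10^6 = 8.3 um

8.3 um


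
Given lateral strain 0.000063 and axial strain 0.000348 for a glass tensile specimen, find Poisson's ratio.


Poisson's ratio: nu = lateral strain / axial strain
  nu = 0.000063 / 0.000348 = 0.181

0.181


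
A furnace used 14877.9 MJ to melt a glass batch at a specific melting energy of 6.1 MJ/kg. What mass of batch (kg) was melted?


Rearrange E = m * s for m:
  m = E / s
  m = 14877.9 / 6.1 = 2439.0 kg

2439.0 kg


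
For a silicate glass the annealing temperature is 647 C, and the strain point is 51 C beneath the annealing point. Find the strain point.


Strain point = annealing point - difference:
  T_strain = 647 - 51 = 596 C

596 C


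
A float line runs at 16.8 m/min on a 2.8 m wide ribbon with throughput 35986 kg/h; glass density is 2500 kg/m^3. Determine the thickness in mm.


Ribbon cross-section from mass balance:
  Volume rate = throughput / density = 35986 / 2500 = 14.3944 m^3/h
  thickness = volume rate / (speed * 60 * width), i.e.
  thickness = throughput / (60 * speed * width * density) * 1000
  thickness = 35986 / (60 * 16.8 * 2.8 * 2500) * 1000 = 5.1 mm

5.1 mm


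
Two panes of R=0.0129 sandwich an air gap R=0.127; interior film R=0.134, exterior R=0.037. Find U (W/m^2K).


Total thermal resistance (series):
  R_total = R_in + R_glass + R_air + R_glass + R_out
  R_total = 0.134 + 0.0129 + 0.127 + 0.0129 + 0.037 = 0.3238 m^2K/W
U-value = 1 / R_total = 1 / 0.3238 = 3.088 W/m^2K

3.088 W/m^2K


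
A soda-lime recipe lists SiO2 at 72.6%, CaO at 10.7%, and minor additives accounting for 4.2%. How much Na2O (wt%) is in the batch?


Pieces sum to 100%:
  Na2O = 100 - (SiO2 + CaO + others)
  Na2O = 100 - (72.6 + 10.7 + 4.2) = 12.5%

12.5%


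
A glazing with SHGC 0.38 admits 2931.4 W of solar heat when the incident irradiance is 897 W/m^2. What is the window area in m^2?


Rearrange Q = Area * SHGC * Irradiance:
  Area = Q / (SHGC * Irradiance)
  Area = 2931.4 / (0.38 * 897) = 8.6 m^2

8.6 m^2


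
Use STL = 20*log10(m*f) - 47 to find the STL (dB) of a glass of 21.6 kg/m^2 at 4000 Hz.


Mass law: STL = 20 * log10(m * f) - 47
  m * f = 21.6 * 4000 = 86400
  log10(86400) = 4.93651
  STL = 20 * 4.93651 - 47 = 98.7302 - 47 = 51.7 dB

51.7 dB


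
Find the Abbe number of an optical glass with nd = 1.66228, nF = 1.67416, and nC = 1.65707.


Abbe number formula: Vd = (nd - 1) / (nF - nC)
  nd - 1 = 1.66228 - 1 = 0.66228
  nF - nC = 1.67416 - 1.65707 = 0.01709
  Vd = 0.66228 / 0.01709 = 38.75

38.75


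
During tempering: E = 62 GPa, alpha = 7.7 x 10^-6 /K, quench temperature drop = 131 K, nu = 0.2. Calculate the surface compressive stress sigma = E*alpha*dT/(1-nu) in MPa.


Tempering stress: sigma = E * alpha * dT / (1 - nu)
  E (MPa) = 62 * 1000 = 62000
  Numerator = 62000 * (7.7 x 10^-6) * 131 = 62.5394
  Denominator = 1 - 0.2 = 0.8
  sigma = 62.5394 / 0.8 = 78.2 MPa

78.2 MPa


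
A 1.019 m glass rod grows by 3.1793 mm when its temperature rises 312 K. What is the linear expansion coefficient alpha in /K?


Rearrange dL = alpha * L0 * dT for alpha:
  alpha = dL / (L0 * dT)
  alpha = (3.1793 / 1000) / (1.019 * 312) = 0.00001 /K = 1 x 10^-5 /K

1 x 10^-5 /K


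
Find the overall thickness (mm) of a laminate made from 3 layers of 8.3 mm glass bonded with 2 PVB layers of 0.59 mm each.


Total thickness = glass contribution + PVB contribution
  Glass: 3 * 8.3 = 24.9 mm
  PVB: 2 * 0.59 = 1.18 mm
  Total = 24.9 + 1.18 = 26.08 mm

26.08 mm


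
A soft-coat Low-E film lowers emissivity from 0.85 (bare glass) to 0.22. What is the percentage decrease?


Percentage reduction = (1 - coated/uncoated) * 100
  Ratio = 0.22 / 0.85 = 0.2588
  Reduction = (1 - 0.2588) * 100 = 74.1%

74.1%


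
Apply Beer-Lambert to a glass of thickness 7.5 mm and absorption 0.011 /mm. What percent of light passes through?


Beer-Lambert law: T = exp(-alpha * thickness)
  exponent = -0.011 * 7.5 = -0.0825
  T = exp(-0.0825) = 0.9208
  Percentage = 0.9208 * 100 = 92.08%

92.08%


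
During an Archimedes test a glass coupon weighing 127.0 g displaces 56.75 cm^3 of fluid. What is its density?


Use the definition of density:
  rho = mass / volume
  rho = 127.0 / 56.75 = 2.238 g/cm^3

2.238 g/cm^3


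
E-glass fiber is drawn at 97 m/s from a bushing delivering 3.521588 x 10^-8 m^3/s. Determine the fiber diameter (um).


Cross-sectional area from continuity:
  A = Q / v = 3.521588 x 10^-8 / 97 = 3.630503 x 10^-10 m^2
Diameter from circular cross-section:
  d = sqrt(4A / pi) * 10^6 (m -> um)
  d = sqrt(4 * 3.630503 x 10^-10 / pi) * 10^6 = 21.5 um

21.5 um


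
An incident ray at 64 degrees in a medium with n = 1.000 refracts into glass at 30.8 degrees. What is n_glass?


Apply Snell's law: n1 * sin(theta1) = n2 * sin(theta2)
  n2 = n1 * sin(theta1) / sin(theta2)
  sin(64) = 0.898794
  sin(30.8) = 0.512043
  n2 = 1.000 * 0.898794 / 0.512043 = 1.7553

1.7553


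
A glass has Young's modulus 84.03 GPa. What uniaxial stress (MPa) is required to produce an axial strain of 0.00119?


Rearrange E = sigma / epsilon:
  sigma = E * epsilon
  E (MPa) = 84.03 * 1000 = 84030
  sigma = 84030 * 0.00119 = 100.0 MPa

100.0 MPa


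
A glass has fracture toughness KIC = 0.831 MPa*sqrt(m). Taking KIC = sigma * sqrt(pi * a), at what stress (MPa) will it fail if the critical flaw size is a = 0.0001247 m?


Rearrange KIC = sigma * sqrt(pi * a):
  sigma = KIC / sqrt(pi * a)
  sqrt(pi * 0.0001247) = 0.019793
  sigma = 0.831 / 0.019793 = 41.98 MPa

41.98 MPa


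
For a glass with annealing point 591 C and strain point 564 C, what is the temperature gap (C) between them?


Gap = T_anneal - T_strain:
  gap = 591 - 564 = 27 C

27 C


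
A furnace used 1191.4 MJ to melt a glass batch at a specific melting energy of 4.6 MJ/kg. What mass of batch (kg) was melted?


Rearrange E = m * s for m:
  m = E / s
  m = 1191.4 / 4.6 = 259.0 kg

259.0 kg


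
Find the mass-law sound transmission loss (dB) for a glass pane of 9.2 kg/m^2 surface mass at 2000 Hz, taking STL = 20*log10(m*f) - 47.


Mass law: STL = 20 * log10(m * f) - 47
  m * f = 9.2 * 2000 = 18400
  log10(18400) = 4.26482
  STL = 20 * 4.26482 - 47 = 85.2964 - 47 = 38.3 dB

38.3 dB


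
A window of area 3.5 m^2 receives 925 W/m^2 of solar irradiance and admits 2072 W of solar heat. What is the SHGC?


Rearrange Q = Area * SHGC * Irradiance:
  SHGC = Q / (Area * Irradiance)
  SHGC = 2072 / (3.5 * 925) = 0.64

0.64


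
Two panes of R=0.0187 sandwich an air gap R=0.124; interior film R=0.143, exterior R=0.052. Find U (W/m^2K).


Total thermal resistance (series):
  R_total = R_in + R_glass + R_air + R_glass + R_out
  R_total = 0.143 + 0.0187 + 0.124 + 0.0187 + 0.052 = 0.3564 m^2K/W
U-value = 1 / R_total = 1 / 0.3564 = 2.806 W/m^2K

2.806 W/m^2K


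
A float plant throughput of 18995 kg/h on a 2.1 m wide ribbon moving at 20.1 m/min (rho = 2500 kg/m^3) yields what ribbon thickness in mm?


Ribbon cross-section from mass balance:
  Volume rate = throughput / density = 18995 / 2500 = 7.598 m^3/h
  thickness = volume rate / (speed * 60 * width), i.e.
  thickness = throughput / (60 * speed * width * density) * 1000
  thickness = 18995 / (60 * 20.1 * 2.1 * 2500) * 1000 = 3.0 mm

3.0 mm


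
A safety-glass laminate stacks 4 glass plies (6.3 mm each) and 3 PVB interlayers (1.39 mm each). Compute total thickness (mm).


Total thickness = glass contribution + PVB contribution
  Glass: 4 * 6.3 = 25.2 mm
  PVB: 3 * 1.39 = 4.17 mm
  Total = 25.2 + 4.17 = 29.37 mm

29.37 mm


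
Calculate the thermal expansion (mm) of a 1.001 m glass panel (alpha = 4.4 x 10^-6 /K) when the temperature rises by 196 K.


Thermal expansion formula: dL = alpha * L0 * dT
  dL = (4.4 x 10^-6) * 1.001 * 196 = 0.00086326 m
Convert to mm: 0.00086326 * 1000 = 0.8633 mm

0.8633 mm


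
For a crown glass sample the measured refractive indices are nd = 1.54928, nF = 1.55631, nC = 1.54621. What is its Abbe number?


Abbe number formula: Vd = (nd - 1) / (nF - nC)
  nd - 1 = 1.54928 - 1 = 0.54928
  nF - nC = 1.55631 - 1.54621 = 0.0101
  Vd = 0.54928 / 0.0101 = 54.38

54.38


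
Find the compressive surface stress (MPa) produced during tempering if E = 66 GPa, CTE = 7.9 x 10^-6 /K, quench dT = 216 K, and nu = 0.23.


Tempering stress: sigma = E * alpha * dT / (1 - nu)
  E (MPa) = 66 * 1000 = 66000
  Numerator = 66000 * (7.9 x 10^-6) * 216 = 112.6224
  Denominator = 1 - 0.23 = 0.77
  sigma = 112.6224 / 0.77 = 146.3 MPa

146.3 MPa


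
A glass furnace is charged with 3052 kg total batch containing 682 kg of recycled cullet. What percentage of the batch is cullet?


Cullet ratio = (cullet mass / total batch mass) * 100
  Ratio = 682 / 3052 * 100 = 22.35%

22.35%


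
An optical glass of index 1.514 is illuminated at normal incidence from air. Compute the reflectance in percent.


Fresnel reflectance at normal incidence:
  R = ((n - 1)/(n + 1))^2
  (n - 1)/(n + 1) = (1.514 - 1)/(1.514 + 1) = 0.204455
  R = 0.204455^2 = 0.0418018
  R(%) = 0.0418018 * 100 = 4.18%

4.18%


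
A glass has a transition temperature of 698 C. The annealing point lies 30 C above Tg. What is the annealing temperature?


The annealing temperature is Tg plus the offset:
  T_anneal = 698 + 30 = 728 C

728 C


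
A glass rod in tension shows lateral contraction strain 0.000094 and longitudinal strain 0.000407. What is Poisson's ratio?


Poisson's ratio: nu = lateral strain / axial strain
  nu = 0.000094 / 0.000407 = 0.231

0.231


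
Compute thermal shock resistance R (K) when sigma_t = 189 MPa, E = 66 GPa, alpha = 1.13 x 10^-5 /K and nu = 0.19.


Thermal shock resistance: R = sigma * (1 - nu) / (E * alpha)
  Numerator = 189 * (1 - 0.19) = 153.09
  Denominator = 66 * 1000 * (1.13 x 10^-5) = 0.7458
  R = 153.09 / 0.7458 = 205.3 K

205.3 K


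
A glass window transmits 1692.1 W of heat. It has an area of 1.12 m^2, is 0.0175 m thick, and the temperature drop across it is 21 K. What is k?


Fourier's law rearranged: k = Q * t / (A * dT)
  Numerator = 1692.1 * 0.0175 = 29.61175
  Denominator = 1.12 * 21 = 23.52
  k = 29.61175 / 23.52 = 1.259 W/mK

1.259 W/mK


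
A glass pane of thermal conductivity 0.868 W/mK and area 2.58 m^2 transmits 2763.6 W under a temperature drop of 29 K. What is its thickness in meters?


Fourier's law: t = k * A * dT / Q
  t = 0.868 * 2.58 * 29 / 2763.6
  t = 64.94376 / 2763.6 = 0.0235 m

0.0235 m


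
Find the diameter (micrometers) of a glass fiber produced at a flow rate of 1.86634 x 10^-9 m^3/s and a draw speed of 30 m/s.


Cross-sectional area from continuity:
  A = Q / v = 1.86634 x 10^-9 / 30 = 6.221133 x 10^-11 m^2
Diameter from circular cross-section:
  d = sqrt(4A / pi) * 10^6 (m -> um)
  d = sqrt(4 * 6.221133 x 10^-11 / pi) * 10^6 = 8.9 um

8.9 um


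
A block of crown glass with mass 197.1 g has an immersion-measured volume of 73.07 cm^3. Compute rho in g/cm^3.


Use the definition of density:
  rho = mass / volume
  rho = 197.1 / 73.07 = 2.697 g/cm^3

2.697 g/cm^3


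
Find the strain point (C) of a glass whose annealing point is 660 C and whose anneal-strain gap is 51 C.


Strain point = annealing point - difference:
  T_strain = 660 - 51 = 609 C

609 C


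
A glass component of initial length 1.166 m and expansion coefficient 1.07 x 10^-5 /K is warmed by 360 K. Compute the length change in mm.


Thermal expansion formula: dL = alpha * L0 * dT
  dL = (1.07 x 10^-5) * 1.166 * 360 = 0.00449143 m
Convert to mm: 0.00449143 * 1000 = 4.4914 mm

4.4914 mm


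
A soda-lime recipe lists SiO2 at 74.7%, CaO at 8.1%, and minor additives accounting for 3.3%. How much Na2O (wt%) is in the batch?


Pieces sum to 100%:
  Na2O = 100 - (SiO2 + CaO + others)
  Na2O = 100 - (74.7 + 8.1 + 3.3) = 13.9%

13.9%


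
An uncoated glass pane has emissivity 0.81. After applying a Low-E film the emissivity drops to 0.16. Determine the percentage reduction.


Percentage reduction = (1 - coated/uncoated) * 100
  Ratio = 0.16 / 0.81 = 0.1975
  Reduction = (1 - 0.1975) * 100 = 80.2%

80.2%


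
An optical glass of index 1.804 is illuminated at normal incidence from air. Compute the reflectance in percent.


Fresnel reflectance at normal incidence:
  R = ((n - 1)/(n + 1))^2
  (n - 1)/(n + 1) = (1.804 - 1)/(1.804 + 1) = 0.286733
  R = 0.286733^2 = 0.0822158
  R(%) = 0.0822158 * 100 = 8.222%

8.222%


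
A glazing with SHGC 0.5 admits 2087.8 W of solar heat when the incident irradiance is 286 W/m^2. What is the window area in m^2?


Rearrange Q = Area * SHGC * Irradiance:
  Area = Q / (SHGC * Irradiance)
  Area = 2087.8 / (0.5 * 286) = 14.6 m^2

14.6 m^2


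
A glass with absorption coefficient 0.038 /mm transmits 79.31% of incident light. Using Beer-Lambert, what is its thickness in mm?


Rearrange T = exp(-alpha * thickness):
  thickness = -ln(T) / alpha
  T = 79.31/100 = 0.7931
  ln(T) = -0.23181
  -ln(T) = 0.23181
  thickness = 0.23181 / 0.038 = 6.1 mm

6.1 mm


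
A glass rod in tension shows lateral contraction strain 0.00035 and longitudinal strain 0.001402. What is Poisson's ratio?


Poisson's ratio: nu = lateral strain / axial strain
  nu = 0.00035 / 0.001402 = 0.2496

0.2496


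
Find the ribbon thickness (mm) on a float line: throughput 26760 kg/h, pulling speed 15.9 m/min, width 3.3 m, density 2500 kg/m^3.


Ribbon cross-section from mass balance:
  Volume rate = throughput / density = 26760 / 2500 = 10.704 m^3/h
  thickness = volume rate / (speed * 60 * width), i.e.
  thickness = throughput / (60 * speed * width * density) * 1000
  thickness = 26760 / (60 * 15.9 * 3.3 * 2500) * 1000 = 3.4 mm

3.4 mm


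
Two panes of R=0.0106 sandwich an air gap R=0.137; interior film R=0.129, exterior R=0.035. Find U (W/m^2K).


Total thermal resistance (series):
  R_total = R_in + R_glass + R_air + R_glass + R_out
  R_total = 0.129 + 0.0106 + 0.137 + 0.0106 + 0.035 = 0.3222 m^2K/W
U-value = 1 / R_total = 1 / 0.3222 = 3.104 W/m^2K

3.104 W/m^2K


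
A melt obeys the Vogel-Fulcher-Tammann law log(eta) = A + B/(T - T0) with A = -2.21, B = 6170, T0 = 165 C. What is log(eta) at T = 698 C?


VFT equation: log(eta) = A + B / (T - T0)
  T - T0 = 698 - 165 = 533
  B / (T - T0) = 6170 / 533 = 11.576
  log(eta) = -2.21 + 11.576 = 9.366

9.366


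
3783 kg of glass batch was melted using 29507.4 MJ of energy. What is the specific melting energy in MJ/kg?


Rearrange E = m * s for s:
  s = E / m
  s = 29507.4 / 3783 = 7.8 MJ/kg

7.8 MJ/kg


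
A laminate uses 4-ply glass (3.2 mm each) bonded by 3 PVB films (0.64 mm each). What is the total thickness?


Total thickness = glass contribution + PVB contribution
  Glass: 4 * 3.2 = 12.8 mm
  PVB: 3 * 0.64 = 1.92 mm
  Total = 12.8 + 1.92 = 14.72 mm

14.72 mm


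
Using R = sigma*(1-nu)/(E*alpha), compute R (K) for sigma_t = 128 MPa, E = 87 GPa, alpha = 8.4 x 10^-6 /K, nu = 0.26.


Thermal shock resistance: R = sigma * (1 - nu) / (E * alpha)
  Numerator = 128 * (1 - 0.26) = 94.72
  Denominator = 87 * 1000 * (8.4 x 10^-6) = 0.7308
  R = 94.72 / 0.7308 = 129.6 K

129.6 K


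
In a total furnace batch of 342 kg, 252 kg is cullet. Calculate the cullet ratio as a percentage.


Cullet ratio = (cullet mass / total batch mass) * 100
  Ratio = 252 / 342 * 100 = 73.68%

73.68%


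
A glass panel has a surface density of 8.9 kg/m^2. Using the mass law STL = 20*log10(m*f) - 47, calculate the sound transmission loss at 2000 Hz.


Mass law: STL = 20 * log10(m * f) - 47
  m * f = 8.9 * 2000 = 17800
  log10(17800) = 4.25042
  STL = 20 * 4.25042 - 47 = 85.0084 - 47 = 38.0 dB

38.0 dB


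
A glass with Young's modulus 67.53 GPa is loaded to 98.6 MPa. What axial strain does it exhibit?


Rearrange E = sigma / epsilon:
  epsilon = sigma / E
  E (MPa) = 67.53 * 1000 = 67530
  epsilon = 98.6 / 67530 = 0.00146

0.00146


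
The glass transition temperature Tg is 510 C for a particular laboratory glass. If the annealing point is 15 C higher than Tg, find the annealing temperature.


The annealing temperature is Tg plus the offset:
  T_anneal = 510 + 15 = 525 C

525 C


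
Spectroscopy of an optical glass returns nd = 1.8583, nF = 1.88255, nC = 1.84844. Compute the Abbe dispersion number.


Abbe number formula: Vd = (nd - 1) / (nF - nC)
  nd - 1 = 1.8583 - 1 = 0.8583
  nF - nC = 1.88255 - 1.84844 = 0.03411
  Vd = 0.8583 / 0.03411 = 25.16

25.16


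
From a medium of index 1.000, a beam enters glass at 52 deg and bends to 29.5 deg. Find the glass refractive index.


Apply Snell's law: n1 * sin(theta1) = n2 * sin(theta2)
  n2 = n1 * sin(theta1) / sin(theta2)
  sin(52) = 0.788011
  sin(29.5) = 0.492424
  n2 = 1.000 * 0.788011 / 0.492424 = 1.6003

1.6003


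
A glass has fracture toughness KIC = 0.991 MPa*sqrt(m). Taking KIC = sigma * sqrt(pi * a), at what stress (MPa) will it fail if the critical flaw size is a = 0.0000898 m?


Rearrange KIC = sigma * sqrt(pi * a):
  sigma = KIC / sqrt(pi * a)
  sqrt(pi * 0.0000898) = 0.016796
  sigma = 0.991 / 0.016796 = 59.0 MPa

59.0 MPa


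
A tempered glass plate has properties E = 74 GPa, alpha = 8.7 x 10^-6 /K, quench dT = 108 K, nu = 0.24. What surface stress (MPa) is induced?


Tempering stress: sigma = E * alpha * dT / (1 - nu)
  E (MPa) = 74 * 1000 = 74000
  Numerator = 74000 * (8.7 x 10^-6) * 108 = 69.5304
  Denominator = 1 - 0.24 = 0.76
  sigma = 69.5304 / 0.76 = 91.5 MPa

91.5 MPa


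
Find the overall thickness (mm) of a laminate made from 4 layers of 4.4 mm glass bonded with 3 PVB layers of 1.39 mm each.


Total thickness = glass contribution + PVB contribution
  Glass: 4 * 4.4 = 17.6 mm
  PVB: 3 * 1.39 = 4.17 mm
  Total = 17.6 + 4.17 = 21.77 mm

21.77 mm


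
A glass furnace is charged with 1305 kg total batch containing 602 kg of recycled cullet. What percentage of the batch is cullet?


Cullet ratio = (cullet mass / total batch mass) * 100
  Ratio = 602 / 1305 * 100 = 46.13%

46.13%


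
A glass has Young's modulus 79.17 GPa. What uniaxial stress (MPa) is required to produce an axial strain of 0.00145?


Rearrange E = sigma / epsilon:
  sigma = E * epsilon
  E (MPa) = 79.17 * 1000 = 79170
  sigma = 79170 * 0.00145 = 114.8 MPa

114.8 MPa


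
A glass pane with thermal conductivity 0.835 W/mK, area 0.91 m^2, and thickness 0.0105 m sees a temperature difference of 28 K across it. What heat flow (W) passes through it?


Fourier's law: Q = k * A * dT / t
  Q = 0.835 * 0.91 * 28 / 0.0105
  Q = 21.2758 / 0.0105 = 2026.3 W

2026.3 W


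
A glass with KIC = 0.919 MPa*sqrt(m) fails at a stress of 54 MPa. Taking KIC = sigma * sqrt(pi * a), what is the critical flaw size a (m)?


Rearrange KIC = sigma * sqrt(pi * a):
  sqrt(pi * a) = KIC / sigma
  sqrt(pi * a) = 0.919 / 54 = 0.017019
  a = (KIC / sigma)^2 / pi
  a = 0.017019^2 / pi = 0.0000922 m

0.0000922 m


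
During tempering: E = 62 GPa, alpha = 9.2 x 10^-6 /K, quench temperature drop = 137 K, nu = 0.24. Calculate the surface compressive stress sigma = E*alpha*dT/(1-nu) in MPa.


Tempering stress: sigma = E * alpha * dT / (1 - nu)
  E (MPa) = 62 * 1000 = 62000
  Numerator = 62000 * (9.2 x 10^-6) * 137 = 78.1448
  Denominator = 1 - 0.24 = 0.76
  sigma = 78.1448 / 0.76 = 102.8 MPa

102.8 MPa


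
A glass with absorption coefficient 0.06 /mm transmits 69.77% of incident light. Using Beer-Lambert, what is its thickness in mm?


Rearrange T = exp(-alpha * thickness):
  thickness = -ln(T) / alpha
  T = 69.77/100 = 0.6977
  ln(T) = -0.35997
  -ln(T) = 0.35997
  thickness = 0.35997 / 0.06 = 6.0 mm

6.0 mm


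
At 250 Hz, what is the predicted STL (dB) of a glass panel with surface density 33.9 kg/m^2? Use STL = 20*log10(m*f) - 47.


Mass law: STL = 20 * log10(m * f) - 47
  m * f = 33.9 * 250 = 8475
  log10(8475) = 3.92814
  STL = 20 * 3.92814 - 47 = 78.5628 - 47 = 31.6 dB

31.6 dB


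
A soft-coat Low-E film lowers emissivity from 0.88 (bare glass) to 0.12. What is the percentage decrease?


Percentage reduction = (1 - coated/uncoated) * 100
  Ratio = 0.12 / 0.88 = 0.1364
  Reduction = (1 - 0.1364) * 100 = 86.4%

86.4%


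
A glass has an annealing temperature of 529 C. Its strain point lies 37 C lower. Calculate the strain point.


Strain point = annealing point - difference:
  T_strain = 529 - 37 = 492 C

492 C


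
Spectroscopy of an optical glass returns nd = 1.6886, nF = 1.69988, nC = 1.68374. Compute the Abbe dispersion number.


Abbe number formula: Vd = (nd - 1) / (nF - nC)
  nd - 1 = 1.6886 - 1 = 0.6886
  nF - nC = 1.69988 - 1.68374 = 0.01614
  Vd = 0.6886 / 0.01614 = 42.66

42.66


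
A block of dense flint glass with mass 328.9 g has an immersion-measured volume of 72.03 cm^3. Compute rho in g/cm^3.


Use the definition of density:
  rho = mass / volume
  rho = 328.9 / 72.03 = 4.566 g/cm^3

4.566 g/cm^3


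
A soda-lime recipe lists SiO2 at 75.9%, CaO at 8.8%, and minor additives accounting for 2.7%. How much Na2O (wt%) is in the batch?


Pieces sum to 100%:
  Na2O = 100 - (SiO2 + CaO + others)
  Na2O = 100 - (75.9 + 8.8 + 2.7) = 12.6%

12.6%


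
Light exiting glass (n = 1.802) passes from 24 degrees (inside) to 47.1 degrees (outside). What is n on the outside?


Apply Snell's law: n1 * sin(theta1) = n2 * sin(theta2)
  n2 = n1 * sin(theta1) / sin(theta2)
  sin(24) = 0.406737
  sin(47.1) = 0.732543
  n2 = 1.802 * 0.406737 / 0.732543 = 1.0005

1.0005


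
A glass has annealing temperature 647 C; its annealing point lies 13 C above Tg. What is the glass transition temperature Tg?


Rearrange T_anneal = Tg + offset for Tg:
  Tg = T_anneal - offset = 647 - 13 = 634 C

634 C


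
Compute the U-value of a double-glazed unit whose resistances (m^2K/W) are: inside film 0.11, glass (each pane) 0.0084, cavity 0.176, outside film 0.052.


Total thermal resistance (series):
  R_total = R_in + R_glass + R_air + R_glass + R_out
  R_total = 0.11 + 0.0084 + 0.176 + 0.0084 + 0.052 = 0.3548 m^2K/W
U-value = 1 / R_total = 1 / 0.3548 = 2.818 W/m^2K

2.818 W/m^2K


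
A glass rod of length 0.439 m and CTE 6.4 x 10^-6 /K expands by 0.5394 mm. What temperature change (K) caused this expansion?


Rearrange dL = alpha * L0 * dT for dT:
  dT = dL / (alpha * L0)
  dL (m) = 0.5394 / 1000 = 0.0005394
  dT = 0.0005394 / ((6.4 x 10^-6) * 0.439) = 192.0 K

192.0 K


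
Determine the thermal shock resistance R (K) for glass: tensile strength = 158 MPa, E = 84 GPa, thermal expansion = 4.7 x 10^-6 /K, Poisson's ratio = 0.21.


Thermal shock resistance: R = sigma * (1 - nu) / (E * alpha)
  Numerator = 158 * (1 - 0.21) = 124.82
  Denominator = 84 * 1000 * (4.7 x 10^-6) = 0.3948
  R = 124.82 / 0.3948 = 316.2 K

316.2 K


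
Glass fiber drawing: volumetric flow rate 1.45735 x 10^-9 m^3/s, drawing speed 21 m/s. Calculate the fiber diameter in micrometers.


Cross-sectional area from continuity:
  A = Q / v = 1.45735 x 10^-9 / 21 = 6.939762 x 10^-11 m^2
Diameter from circular cross-section:
  d = sqrt(4A / pi) * 10^6 (m -> um)
  d = sqrt(4 * 6.939762 x 10^-11 / pi) * 10^6 = 9.4 um

9.4 um


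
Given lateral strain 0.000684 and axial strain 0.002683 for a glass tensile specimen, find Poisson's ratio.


Poisson's ratio: nu = lateral strain / axial strain
  nu = 0.000684 / 0.002683 = 0.2549

0.2549


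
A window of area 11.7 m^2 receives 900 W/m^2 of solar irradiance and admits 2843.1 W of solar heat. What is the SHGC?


Rearrange Q = Area * SHGC * Irradiance:
  SHGC = Q / (Area * Irradiance)
  SHGC = 2843.1 / (11.7 * 900) = 0.27

0.27


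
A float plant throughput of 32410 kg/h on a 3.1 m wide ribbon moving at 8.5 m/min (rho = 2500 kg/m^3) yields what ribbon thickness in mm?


Ribbon cross-section from mass balance:
  Volume rate = throughput / density = 32410 / 2500 = 12.964 m^3/h
  thickness = volume rate / (speed * 60 * width), i.e.
  thickness = throughput / (60 * speed * width * density) * 1000
  thickness = 32410 / (60 * 8.5 * 3.1 * 2500) * 1000 = 8.2 mm

8.2 mm


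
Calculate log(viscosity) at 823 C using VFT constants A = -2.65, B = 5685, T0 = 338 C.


VFT equation: log(eta) = A + B / (T - T0)
  T - T0 = 823 - 338 = 485
  B / (T - T0) = 5685 / 485 = 11.722
  log(eta) = -2.65 + 11.722 = 9.072

9.072


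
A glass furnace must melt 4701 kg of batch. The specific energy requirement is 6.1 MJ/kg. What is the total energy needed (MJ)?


Total energy = mass * specific energy
  E = 4701 * 6.1 = 28676.1 MJ

28676.1 MJ


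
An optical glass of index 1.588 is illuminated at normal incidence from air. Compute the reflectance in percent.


Fresnel reflectance at normal incidence:
  R = ((n - 1)/(n + 1))^2
  (n - 1)/(n + 1) = (1.588 - 1)/(1.588 + 1) = 0.227202
  R = 0.227202^2 = 0.0516207
  R(%) = 0.0516207 * 100 = 5.162%

5.162%


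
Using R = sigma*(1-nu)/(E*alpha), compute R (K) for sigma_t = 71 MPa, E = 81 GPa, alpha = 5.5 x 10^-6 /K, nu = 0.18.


Thermal shock resistance: R = sigma * (1 - nu) / (E * alpha)
  Numerator = 71 * (1 - 0.18) = 58.22
  Denominator = 81 * 1000 * (5.5 x 10^-6) = 0.4455
  R = 58.22 / 0.4455 = 130.7 K

130.7 K


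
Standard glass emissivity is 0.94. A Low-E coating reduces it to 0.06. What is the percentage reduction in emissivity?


Percentage reduction = (1 - coated/uncoated) * 100
  Ratio = 0.06 / 0.94 = 0.0638
  Reduction = (1 - 0.0638) * 100 = 93.6%

93.6%


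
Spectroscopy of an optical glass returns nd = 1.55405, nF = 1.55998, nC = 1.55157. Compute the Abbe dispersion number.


Abbe number formula: Vd = (nd - 1) / (nF - nC)
  nd - 1 = 1.55405 - 1 = 0.55405
  nF - nC = 1.55998 - 1.55157 = 0.00841
  Vd = 0.55405 / 0.00841 = 65.88

65.88


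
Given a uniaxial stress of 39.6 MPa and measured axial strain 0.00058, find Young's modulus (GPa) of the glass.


Young's modulus: E = stress / strain
  E = 39.6 MPa / 0.00058 = 68275.86 MPa
Convert to GPa: 68275.86 / 1000 = 68.28 GPa

68.28 GPa


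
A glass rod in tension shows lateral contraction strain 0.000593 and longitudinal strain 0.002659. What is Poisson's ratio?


Poisson's ratio: nu = lateral strain / axial strain
  nu = 0.000593 / 0.002659 = 0.223

0.223


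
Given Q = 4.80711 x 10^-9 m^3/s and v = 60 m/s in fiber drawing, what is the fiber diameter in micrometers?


Cross-sectional area from continuity:
  A = Q / v = 4.80711 x 10^-9 / 60 = 8.01185 x 10^-11 m^2
Diameter from circular cross-section:
  d = sqrt(4A / pi) * 10^6 (m -> um)
  d = sqrt(4 * 8.01185 x 10^-11 / pi) * 10^6 = 10.1 um

10.1 um


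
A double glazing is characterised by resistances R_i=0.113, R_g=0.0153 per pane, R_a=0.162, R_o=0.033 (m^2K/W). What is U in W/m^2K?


Total thermal resistance (series):
  R_total = R_in + R_glass + R_air + R_glass + R_out
  R_total = 0.113 + 0.0153 + 0.162 + 0.0153 + 0.033 = 0.3386 m^2K/W
U-value = 1 / R_total = 1 / 0.3386 = 2.953 W/m^2K

2.953 W/m^2K


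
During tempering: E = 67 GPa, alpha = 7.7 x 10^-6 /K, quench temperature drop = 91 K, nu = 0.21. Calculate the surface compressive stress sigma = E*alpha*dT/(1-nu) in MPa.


Tempering stress: sigma = E * alpha * dT / (1 - nu)
  E (MPa) = 67 * 1000 = 67000
  Numerator = 67000 * (7.7 x 10^-6) * 91 = 46.9469
  Denominator = 1 - 0.21 = 0.79
  sigma = 46.9469 / 0.79 = 59.4 MPa

59.4 MPa


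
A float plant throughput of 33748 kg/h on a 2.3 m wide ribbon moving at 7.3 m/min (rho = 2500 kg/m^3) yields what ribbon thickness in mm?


Ribbon cross-section from mass balance:
  Volume rate = throughput / density = 33748 / 2500 = 13.4992 m^3/h
  thickness = volume rate / (speed * 60 * width), i.e.
  thickness = throughput / (60 * speed * width * density) * 1000
  thickness = 33748 / (60 * 7.3 * 2.3 * 2500) * 1000 = 13.4 mm

13.4 mm


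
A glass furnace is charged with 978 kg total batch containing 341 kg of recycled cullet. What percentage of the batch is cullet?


Cullet ratio = (cullet mass / total batch mass) * 100
  Ratio = 341 / 978 * 100 = 34.87%

34.87%


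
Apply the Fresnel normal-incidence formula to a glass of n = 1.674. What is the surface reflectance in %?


Fresnel reflectance at normal incidence:
  R = ((n - 1)/(n + 1))^2
  (n - 1)/(n + 1) = (1.674 - 1)/(1.674 + 1) = 0.252057
  R = 0.252057^2 = 0.0635327
  R(%) = 0.0635327 * 100 = 6.353%

6.353%


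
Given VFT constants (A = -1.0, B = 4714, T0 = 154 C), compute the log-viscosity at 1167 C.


VFT equation: log(eta) = A + B / (T - T0)
  T - T0 = 1167 - 154 = 1013
  B / (T - T0) = 4714 / 1013 = 4.654
  log(eta) = -1.0 + 4.654 = 3.654

3.654


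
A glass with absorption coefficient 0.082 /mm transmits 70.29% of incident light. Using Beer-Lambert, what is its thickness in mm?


Rearrange T = exp(-alpha * thickness):
  thickness = -ln(T) / alpha
  T = 70.29/100 = 0.7029
  ln(T) = -0.35254
  -ln(T) = 0.35254
  thickness = 0.35254 / 0.082 = 4.3 mm

4.3 mm


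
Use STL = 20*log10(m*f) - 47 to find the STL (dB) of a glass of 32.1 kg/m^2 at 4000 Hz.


Mass law: STL = 20 * log10(m * f) - 47
  m * f = 32.1 * 4000 = 128400
  log10(128400) = 5.10857
  STL = 20 * 5.10857 - 47 = 102.1714 - 47 = 55.2 dB

55.2 dB


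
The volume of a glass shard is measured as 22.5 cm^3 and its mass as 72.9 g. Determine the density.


Use the definition of density:
  rho = mass / volume
  rho = 72.9 / 22.5 = 3.24 g/cm^3

3.24 g/cm^3


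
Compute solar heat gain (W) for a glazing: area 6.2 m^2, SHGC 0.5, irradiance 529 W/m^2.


Solar heat gain: Q = Area * SHGC * Irradiance
  Q = 6.2 * 0.5 * 529 = 1639.9 W

1639.9 W


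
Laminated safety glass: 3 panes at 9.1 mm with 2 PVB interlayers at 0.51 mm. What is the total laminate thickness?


Total thickness = glass contribution + PVB contribution
  Glass: 3 * 9.1 = 27.3 mm
  PVB: 2 * 0.51 = 1.02 mm
  Total = 27.3 + 1.02 = 28.32 mm

28.32 mm


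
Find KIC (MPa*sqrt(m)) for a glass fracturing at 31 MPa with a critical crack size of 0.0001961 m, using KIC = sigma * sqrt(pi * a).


Fracture toughness: KIC = sigma * sqrt(pi * a)
  pi * a = pi * 0.0001961 = 0.000616066
  sqrt(pi * a) = 0.024821
  KIC = 31 * 0.024821 = 0.769 MPa*sqrt(m)

0.769 MPa*sqrt(m)


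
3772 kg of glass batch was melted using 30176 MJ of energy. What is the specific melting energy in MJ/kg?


Rearrange E = m * s for s:
  s = E / m
  s = 30176 / 3772 = 8.0 MJ/kg

8.0 MJ/kg


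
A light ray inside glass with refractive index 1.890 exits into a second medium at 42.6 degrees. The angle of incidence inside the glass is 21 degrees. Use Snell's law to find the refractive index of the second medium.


Apply Snell's law: n1 * sin(theta1) = n2 * sin(theta2)
  n2 = n1 * sin(theta1) / sin(theta2)
  sin(21) = 0.358368
  sin(42.6) = 0.676876
  n2 = 1.890 * 0.358368 / 0.676876 = 1.0006

1.0006


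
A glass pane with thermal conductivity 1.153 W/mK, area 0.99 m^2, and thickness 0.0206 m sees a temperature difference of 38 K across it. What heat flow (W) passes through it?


Fourier's law: Q = k * A * dT / t
  Q = 1.153 * 0.99 * 38 / 0.0206
  Q = 43.37586 / 0.0206 = 2105.6 W

2105.6 W


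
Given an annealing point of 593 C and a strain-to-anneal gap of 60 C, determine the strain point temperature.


Strain point = annealing point - difference:
  T_strain = 593 - 60 = 533 C

533 C


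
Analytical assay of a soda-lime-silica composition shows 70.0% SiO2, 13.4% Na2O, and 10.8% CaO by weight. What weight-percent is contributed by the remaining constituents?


Sum the three major oxides:
  SiO2 + Na2O + CaO = 70.0 + 13.4 + 10.8 = 94.2%
Subtract from 100%:
  Others = 100 - 94.2 = 5.8%

5.8%


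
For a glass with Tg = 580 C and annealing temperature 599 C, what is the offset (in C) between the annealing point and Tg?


Offset = T_anneal - Tg:
  offset = 599 - 580 = 19 C

19 C


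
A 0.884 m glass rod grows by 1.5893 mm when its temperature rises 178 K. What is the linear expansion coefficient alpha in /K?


Rearrange dL = alpha * L0 * dT for alpha:
  alpha = dL / (L0 * dT)
  alpha = (1.5893 / 1000) / (0.884 * 178) = 0.0000101 /K = 1.01 x 10^-5 /K

1.01 x 10^-5 /K


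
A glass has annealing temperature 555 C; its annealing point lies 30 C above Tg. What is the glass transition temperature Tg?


Rearrange T_anneal = Tg + offset for Tg:
  Tg = T_anneal - offset = 555 - 30 = 525 C

525 C


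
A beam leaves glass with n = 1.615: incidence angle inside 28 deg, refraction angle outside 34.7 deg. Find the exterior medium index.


Apply Snell's law: n1 * sin(theta1) = n2 * sin(theta2)
  n2 = n1 * sin(theta1) / sin(theta2)
  sin(28) = 0.469472
  sin(34.7) = 0.56928
  n2 = 1.615 * 0.469472 / 0.56928 = 1.3319

1.3319


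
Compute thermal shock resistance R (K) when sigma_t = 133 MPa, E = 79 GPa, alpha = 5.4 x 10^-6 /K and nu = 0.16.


Thermal shock resistance: R = sigma * (1 - nu) / (E * alpha)
  Numerator = 133 * (1 - 0.16) = 111.72
  Denominator = 79 * 1000 * (5.4 x 10^-6) = 0.4266
  R = 111.72 / 0.4266 = 261.9 K

261.9 K


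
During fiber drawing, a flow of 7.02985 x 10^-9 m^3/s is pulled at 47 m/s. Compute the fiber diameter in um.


Cross-sectional area from continuity:
  A = Q / v = 7.02985 x 10^-9 / 47 = 1.495713 x 10^-10 m^2
Diameter from circular cross-section:
  d = sqrt(4A / pi) * 10^6 (m -> um)
  d = sqrt(4 * 1.495713 x 10^-10 / pi) * 10^6 = 13.8 um

13.8 um


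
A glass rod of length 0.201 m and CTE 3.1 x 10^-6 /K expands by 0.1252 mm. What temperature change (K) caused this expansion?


Rearrange dL = alpha * L0 * dT for dT:
  dT = dL / (alpha * L0)
  dL (m) = 0.1252 / 1000 = 0.0001252
  dT = 0.0001252 / ((3.1 x 10^-6) * 0.201) = 200.9 K

200.9 K
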